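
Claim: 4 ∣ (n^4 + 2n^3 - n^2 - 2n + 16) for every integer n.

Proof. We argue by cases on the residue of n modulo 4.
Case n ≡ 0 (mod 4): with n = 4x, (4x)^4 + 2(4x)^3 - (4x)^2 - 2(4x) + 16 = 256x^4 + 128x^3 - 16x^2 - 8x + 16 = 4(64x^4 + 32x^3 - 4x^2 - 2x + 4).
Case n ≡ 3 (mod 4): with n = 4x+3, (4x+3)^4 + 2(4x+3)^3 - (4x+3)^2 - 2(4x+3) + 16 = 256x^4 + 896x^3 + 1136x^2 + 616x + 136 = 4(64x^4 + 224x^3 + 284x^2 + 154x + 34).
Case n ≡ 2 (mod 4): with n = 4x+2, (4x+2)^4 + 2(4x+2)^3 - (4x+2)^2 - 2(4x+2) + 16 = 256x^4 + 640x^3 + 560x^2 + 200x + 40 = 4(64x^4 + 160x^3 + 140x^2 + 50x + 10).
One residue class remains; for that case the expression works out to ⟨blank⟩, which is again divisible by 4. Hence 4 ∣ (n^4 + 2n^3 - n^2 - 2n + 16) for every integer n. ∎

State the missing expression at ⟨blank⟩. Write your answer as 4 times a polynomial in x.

Only n ≡ 1 (mod 4) is unaccounted for. Put n = 4x+1:
(4x+1)^4 + 2(4x+1)^3 - (4x+1)^2 - 2(4x+1) + 16 expands to 256x^4 + 384x^3 + 176x^2 + 24x + 16,
and factoring out 4 leaves 4(64x^4 + 96x^3 + 44x^2 + 6x + 4).

4(64x^4 + 96x^3 + 44x^2 + 6x + 4)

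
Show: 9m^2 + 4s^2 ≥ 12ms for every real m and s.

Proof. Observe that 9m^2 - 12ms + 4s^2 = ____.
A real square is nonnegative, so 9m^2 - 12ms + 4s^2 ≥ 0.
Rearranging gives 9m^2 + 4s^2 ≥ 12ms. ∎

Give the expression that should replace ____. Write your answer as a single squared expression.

(3m - 2s)^2

9m^2 - 12ms + 4s^2 is a perfect-square trinomial: the outer terms are (3m)^2 and (2s)^2, and the cross term is -2·3m·2s.
So 9m^2 - 12ms + 4s^2 = (3m - 2s)^2 ≥ 0.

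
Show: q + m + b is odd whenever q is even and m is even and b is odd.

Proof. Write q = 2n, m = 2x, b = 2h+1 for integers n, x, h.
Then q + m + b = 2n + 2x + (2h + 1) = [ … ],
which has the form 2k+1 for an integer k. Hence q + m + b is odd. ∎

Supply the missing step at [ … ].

2n + 2x + (2h + 1) = 2h + 2n + 2x + 1
= 2(h + n + x) + 1.
Since h + n + x is an integer, the sum is of the form 2k+1 for an integer k.

2(h + n + x) + 1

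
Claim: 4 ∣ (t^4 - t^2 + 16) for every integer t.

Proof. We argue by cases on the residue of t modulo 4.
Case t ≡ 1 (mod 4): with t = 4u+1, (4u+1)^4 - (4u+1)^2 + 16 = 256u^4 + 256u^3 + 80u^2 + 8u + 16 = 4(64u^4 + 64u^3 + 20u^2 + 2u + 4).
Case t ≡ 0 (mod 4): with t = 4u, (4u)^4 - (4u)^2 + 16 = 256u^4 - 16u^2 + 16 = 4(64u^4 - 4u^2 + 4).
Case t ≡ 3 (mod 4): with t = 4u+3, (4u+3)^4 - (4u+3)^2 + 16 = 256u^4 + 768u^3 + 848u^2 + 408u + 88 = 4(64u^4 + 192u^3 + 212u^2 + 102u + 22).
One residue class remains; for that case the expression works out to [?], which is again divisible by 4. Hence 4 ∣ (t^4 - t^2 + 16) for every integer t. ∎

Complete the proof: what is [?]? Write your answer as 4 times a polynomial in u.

Only t ≡ 2 (mod 4) is unaccounted for. Put t = 4u+2:
(4u+2)^4 - (4u+2)^2 + 16 expands to 256u^4 + 512u^3 + 368u^2 + 112u + 28,
and factoring out 4 leaves 4(64u^4 + 128u^3 + 92u^2 + 28u + 7).

4(64u^4 + 128u^3 + 92u^2 + 28u + 7)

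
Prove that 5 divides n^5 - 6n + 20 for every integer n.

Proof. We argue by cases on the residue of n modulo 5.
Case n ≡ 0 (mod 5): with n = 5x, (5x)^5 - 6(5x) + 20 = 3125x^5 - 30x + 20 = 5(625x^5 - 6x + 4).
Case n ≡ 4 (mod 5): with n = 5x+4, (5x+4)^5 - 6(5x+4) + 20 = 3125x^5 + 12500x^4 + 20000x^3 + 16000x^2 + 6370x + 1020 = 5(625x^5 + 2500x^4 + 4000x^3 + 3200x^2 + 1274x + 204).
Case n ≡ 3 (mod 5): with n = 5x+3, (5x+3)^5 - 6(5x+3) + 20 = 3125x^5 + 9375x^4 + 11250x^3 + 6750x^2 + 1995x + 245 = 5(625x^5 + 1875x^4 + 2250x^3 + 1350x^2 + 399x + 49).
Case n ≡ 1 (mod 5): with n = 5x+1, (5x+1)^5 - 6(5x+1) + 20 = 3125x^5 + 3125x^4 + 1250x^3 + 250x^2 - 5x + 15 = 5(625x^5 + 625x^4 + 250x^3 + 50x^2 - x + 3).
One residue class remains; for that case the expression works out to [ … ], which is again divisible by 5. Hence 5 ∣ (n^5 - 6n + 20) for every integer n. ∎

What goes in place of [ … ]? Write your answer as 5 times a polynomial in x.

Only n ≡ 2 (mod 5) is unaccounted for. Put n = 5x+2:
(5x+2)^5 - 6(5x+2) + 20 expands to 3125x^5 + 6250x^4 + 5000x^3 + 2000x^2 + 370x + 40,
and factoring out 5 leaves 5(625x^5 + 1250x^4 + 1000x^3 + 400x^2 + 74x + 8).

5(625x^5 + 1250x^4 + 1000x^3 + 400x^2 + 74x + 8)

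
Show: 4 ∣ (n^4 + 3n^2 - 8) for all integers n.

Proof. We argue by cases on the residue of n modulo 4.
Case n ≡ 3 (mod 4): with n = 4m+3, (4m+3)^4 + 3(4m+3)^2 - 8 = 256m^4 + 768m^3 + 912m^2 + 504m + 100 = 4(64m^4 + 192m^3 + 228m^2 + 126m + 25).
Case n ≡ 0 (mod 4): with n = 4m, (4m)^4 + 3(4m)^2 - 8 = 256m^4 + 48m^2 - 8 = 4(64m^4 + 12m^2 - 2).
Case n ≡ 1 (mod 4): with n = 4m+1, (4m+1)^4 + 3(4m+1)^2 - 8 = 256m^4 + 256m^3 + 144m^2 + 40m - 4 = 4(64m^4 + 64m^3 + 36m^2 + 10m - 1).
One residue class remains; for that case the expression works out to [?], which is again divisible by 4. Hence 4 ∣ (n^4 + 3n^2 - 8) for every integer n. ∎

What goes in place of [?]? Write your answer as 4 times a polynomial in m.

4(64m^4 + 128m^3 + 108m^2 + 44m + 5)

The residues treated are {3, 0, 1}, so the missing case is n ≡ 2 (mod 4); write n = 4m+2.
Then (4m+2)^4 + 3(4m+2)^2 - 8 = 256m^4 + 512m^3 + 432m^2 + 176m + 20 = 4(64m^4 + 128m^3 + 108m^2 + 44m + 5).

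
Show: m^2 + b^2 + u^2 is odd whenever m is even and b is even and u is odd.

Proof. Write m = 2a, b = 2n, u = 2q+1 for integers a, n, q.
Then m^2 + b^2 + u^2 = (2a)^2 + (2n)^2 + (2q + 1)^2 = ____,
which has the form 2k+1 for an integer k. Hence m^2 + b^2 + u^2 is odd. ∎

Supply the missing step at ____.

Expanding: (2a)^2 + (2n)^2 + (2q + 1)^2 = 4a^2 + 4n^2 + 4q^2 + 4q + 1.
Every term except the constant is even, so this is 2(2a^2 + 2n^2 + 2q^2 + 2q) + 1,
and 2a^2 + 2n^2 + 2q^2 + 2q ∈ ℤ gives the required form.

2(2a^2 + 2n^2 + 2q^2 + 2q) + 1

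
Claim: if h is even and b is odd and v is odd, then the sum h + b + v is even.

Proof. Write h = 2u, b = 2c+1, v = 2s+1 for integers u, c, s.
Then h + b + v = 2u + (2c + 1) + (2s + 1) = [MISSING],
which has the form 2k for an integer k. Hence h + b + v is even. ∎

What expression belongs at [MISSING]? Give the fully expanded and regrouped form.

2(c + s + u + 1)

2u + (2c + 1) + (2s + 1) = 2c + 2s + 2u + 2
= 2(c + s + u + 1).
Since c + s + u + 1 is an integer, the sum is of the form 2k for an integer k.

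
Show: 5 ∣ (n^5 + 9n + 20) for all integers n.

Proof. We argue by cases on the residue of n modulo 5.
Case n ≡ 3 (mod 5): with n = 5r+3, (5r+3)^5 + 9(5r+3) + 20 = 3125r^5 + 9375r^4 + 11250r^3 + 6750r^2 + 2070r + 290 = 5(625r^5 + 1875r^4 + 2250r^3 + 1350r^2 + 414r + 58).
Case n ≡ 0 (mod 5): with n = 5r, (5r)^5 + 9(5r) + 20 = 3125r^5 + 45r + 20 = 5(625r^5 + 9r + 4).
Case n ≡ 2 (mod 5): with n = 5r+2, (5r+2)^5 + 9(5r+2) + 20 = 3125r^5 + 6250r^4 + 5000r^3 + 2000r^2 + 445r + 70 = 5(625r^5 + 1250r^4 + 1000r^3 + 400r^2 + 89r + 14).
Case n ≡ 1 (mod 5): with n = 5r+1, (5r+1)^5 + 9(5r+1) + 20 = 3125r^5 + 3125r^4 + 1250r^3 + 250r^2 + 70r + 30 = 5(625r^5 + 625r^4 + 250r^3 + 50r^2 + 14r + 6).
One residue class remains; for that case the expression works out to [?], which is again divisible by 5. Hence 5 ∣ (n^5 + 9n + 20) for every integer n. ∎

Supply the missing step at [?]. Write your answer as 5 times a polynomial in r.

5(625r^5 + 2500r^4 + 4000r^3 + 3200r^2 + 1289r + 216)

The residues treated are {3, 0, 2, 1}, so the missing case is n ≡ 4 (mod 5); write n = 5r+4.
Then (5r+4)^5 + 9(5r+4) + 20 = 3125r^5 + 12500r^4 + 20000r^3 + 16000r^2 + 6445r + 1080 = 5(625r^5 + 2500r^4 + 4000r^3 + 3200r^2 + 1289r + 216).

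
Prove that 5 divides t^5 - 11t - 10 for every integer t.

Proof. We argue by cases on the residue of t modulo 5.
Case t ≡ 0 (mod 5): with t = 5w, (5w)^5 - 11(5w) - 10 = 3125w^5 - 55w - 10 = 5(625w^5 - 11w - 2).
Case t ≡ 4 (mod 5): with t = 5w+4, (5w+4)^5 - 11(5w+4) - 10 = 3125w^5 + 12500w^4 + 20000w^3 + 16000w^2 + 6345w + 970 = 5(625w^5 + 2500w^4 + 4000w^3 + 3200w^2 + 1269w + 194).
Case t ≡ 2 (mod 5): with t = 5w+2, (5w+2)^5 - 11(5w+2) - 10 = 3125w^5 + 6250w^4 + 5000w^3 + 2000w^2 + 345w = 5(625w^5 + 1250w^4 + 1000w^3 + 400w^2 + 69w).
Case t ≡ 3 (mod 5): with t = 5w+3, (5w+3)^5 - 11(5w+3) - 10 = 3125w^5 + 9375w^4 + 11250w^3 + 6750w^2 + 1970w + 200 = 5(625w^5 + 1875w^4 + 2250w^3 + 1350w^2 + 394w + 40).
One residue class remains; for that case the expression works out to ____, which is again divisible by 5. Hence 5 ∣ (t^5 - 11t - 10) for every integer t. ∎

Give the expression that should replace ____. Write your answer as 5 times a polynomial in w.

The residues treated are {0, 4, 2, 3}, so the missing case is t ≡ 1 (mod 5); write t = 5w+1.
Then (5w+1)^5 - 11(5w+1) - 10 = 3125w^5 + 3125w^4 + 1250w^3 + 250w^2 - 30w - 20 = 5(625w^5 + 625w^4 + 250w^3 + 50w^2 - 6w - 4).

5(625w^5 + 625w^4 + 250w^3 + 50w^2 - 6w - 4)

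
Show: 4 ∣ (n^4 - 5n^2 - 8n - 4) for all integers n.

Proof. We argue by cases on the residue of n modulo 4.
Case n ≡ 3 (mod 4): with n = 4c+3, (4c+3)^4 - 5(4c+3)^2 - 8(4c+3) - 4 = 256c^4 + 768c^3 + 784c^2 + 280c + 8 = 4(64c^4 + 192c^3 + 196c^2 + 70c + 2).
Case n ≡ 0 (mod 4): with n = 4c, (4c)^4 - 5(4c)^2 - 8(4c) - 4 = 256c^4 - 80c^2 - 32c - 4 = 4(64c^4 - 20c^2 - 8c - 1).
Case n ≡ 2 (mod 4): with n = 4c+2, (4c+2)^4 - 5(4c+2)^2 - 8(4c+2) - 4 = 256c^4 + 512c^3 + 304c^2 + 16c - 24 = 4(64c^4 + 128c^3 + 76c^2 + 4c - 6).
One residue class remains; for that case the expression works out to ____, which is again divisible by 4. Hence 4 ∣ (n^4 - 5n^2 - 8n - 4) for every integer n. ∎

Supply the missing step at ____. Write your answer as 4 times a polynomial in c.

The residues treated are {3, 0, 2}, so the missing case is n ≡ 1 (mod 4); write n = 4c+1.
Then (4c+1)^4 - 5(4c+1)^2 - 8(4c+1) - 4 = 256c^4 + 256c^3 + 16c^2 - 56c - 16 = 4(64c^4 + 64c^3 + 4c^2 - 14c - 4).

4(64c^4 + 64c^3 + 4c^2 - 14c - 4)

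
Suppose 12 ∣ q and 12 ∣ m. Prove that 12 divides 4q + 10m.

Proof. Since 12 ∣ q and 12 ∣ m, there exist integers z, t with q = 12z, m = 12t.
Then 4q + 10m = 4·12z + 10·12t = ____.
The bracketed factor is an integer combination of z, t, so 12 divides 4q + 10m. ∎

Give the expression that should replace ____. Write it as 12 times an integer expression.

Each term has a factor of 12: 4·12z + 10·12t = 12·(10t + 4z).
Since 10t + 4z is an integer, 12 ∣ (4q + 10m).

12(10t + 4z)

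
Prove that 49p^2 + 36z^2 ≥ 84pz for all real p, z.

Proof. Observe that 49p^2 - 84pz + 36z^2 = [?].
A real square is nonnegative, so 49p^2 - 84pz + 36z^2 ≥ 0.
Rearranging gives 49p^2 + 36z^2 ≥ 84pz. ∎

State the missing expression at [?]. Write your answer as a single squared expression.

(7p - 6z)^2

The leading and trailing coefficients are 7^2 and 6^2, and 84 = 2·7·6, so the trinomial is (7p - 6z)^2.
Hence 49p^2 - 84pz + 36z^2 ≥ 0.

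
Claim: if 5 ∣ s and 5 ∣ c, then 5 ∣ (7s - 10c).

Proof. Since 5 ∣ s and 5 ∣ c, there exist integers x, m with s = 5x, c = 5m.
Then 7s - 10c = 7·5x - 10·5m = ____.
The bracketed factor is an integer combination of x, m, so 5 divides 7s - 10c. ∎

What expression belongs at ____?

5(-10m + 7x)

Pull the common 5 out of every term: 7·5x - 10·5m = 5(-10m + 7x).
-10m + 7x is an integer, which exhibits the divisibility.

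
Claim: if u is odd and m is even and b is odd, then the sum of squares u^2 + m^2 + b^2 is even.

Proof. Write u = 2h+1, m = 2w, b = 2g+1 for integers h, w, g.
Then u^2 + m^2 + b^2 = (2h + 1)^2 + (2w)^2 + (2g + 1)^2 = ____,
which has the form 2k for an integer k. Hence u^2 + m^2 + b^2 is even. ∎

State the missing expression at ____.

(2h + 1)^2 + (2w)^2 + (2g + 1)^2 = 4g^2 + 4g + 4h^2 + 4h + 4w^2 + 2
= 2(2g^2 + 2g + 2h^2 + 2h + 2w^2 + 1).
Since 2g^2 + 2g + 2h^2 + 2h + 2w^2 + 1 is an integer, the sum of squares is of the form 2k for an integer k.

2(2g^2 + 2g + 2h^2 + 2h + 2w^2 + 1)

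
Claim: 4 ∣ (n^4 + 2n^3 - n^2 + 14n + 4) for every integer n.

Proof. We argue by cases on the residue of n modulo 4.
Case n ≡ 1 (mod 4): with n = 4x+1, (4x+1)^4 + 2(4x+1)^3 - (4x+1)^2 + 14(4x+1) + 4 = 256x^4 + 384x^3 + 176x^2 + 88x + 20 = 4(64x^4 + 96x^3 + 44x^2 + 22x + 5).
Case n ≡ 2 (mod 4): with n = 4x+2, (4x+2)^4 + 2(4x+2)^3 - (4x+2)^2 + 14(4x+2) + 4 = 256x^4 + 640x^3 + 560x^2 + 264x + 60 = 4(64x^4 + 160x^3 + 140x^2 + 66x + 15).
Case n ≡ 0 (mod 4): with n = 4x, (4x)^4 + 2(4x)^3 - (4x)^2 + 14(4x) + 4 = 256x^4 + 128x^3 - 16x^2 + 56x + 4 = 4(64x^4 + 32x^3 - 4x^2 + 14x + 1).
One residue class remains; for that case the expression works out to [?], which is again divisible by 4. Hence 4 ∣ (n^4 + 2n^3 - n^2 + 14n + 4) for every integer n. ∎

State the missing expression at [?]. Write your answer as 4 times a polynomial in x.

4(64x^4 + 224x^3 + 284x^2 + 170x + 43)

The residues treated are {1, 2, 0}, so the missing case is n ≡ 3 (mod 4); write n = 4x+3.
Then (4x+3)^4 + 2(4x+3)^3 - (4x+3)^2 + 14(4x+3) + 4 = 256x^4 + 896x^3 + 1136x^2 + 680x + 172 = 4(64x^4 + 224x^3 + 284x^2 + 170x + 43).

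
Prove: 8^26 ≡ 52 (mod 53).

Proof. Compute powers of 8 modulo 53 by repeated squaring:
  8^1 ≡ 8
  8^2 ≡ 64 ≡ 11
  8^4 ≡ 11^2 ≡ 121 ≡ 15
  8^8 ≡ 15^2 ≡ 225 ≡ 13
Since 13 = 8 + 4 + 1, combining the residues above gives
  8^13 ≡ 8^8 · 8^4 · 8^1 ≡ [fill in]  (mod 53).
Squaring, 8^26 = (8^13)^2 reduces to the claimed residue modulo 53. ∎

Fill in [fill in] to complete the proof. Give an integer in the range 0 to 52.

8^8 · 8^4 · 8^1 ≡ 13 · 15 · 8 = 1560.
1560 mod 53 = 23, so 8^13 ≡ 23 (mod 53).

23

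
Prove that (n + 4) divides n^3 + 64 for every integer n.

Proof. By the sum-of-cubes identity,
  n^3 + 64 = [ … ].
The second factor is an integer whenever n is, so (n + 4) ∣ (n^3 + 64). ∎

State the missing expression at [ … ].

(n + 4)(n^2 - 4n + 16)

Polynomial division of n^3 + 64 by n + 4 leaves remainder 0 and quotient n^2 - 4n + 16.
Hence n^3 + 64 = (n + 4)(n^2 - 4n + 16).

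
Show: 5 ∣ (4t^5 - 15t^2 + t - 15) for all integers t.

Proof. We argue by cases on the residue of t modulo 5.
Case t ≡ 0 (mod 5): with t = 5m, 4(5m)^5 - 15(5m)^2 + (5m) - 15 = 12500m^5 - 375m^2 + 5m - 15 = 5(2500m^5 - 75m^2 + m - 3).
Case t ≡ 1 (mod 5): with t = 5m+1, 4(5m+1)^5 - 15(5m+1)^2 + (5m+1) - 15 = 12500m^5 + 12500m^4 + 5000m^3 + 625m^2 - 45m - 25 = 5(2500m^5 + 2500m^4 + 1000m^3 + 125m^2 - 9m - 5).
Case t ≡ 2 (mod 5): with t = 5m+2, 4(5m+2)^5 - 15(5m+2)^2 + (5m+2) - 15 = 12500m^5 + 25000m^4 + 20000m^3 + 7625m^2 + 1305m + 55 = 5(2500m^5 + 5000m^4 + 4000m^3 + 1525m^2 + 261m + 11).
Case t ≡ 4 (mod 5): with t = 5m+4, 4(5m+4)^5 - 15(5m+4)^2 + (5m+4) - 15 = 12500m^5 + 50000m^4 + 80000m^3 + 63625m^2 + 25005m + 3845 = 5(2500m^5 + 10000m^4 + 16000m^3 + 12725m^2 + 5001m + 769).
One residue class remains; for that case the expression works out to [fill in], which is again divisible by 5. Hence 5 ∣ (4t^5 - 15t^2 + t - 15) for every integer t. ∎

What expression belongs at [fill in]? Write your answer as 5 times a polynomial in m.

The residues treated are {0, 1, 2, 4}, so the missing case is t ≡ 3 (mod 5); write t = 5m+3.
Then 4(5m+3)^5 - 15(5m+3)^2 + (5m+3) - 15 = 12500m^5 + 37500m^4 + 45000m^3 + 26625m^2 + 7655m + 825 = 5(2500m^5 + 7500m^4 + 9000m^3 + 5325m^2 + 1531m + 165).

5(2500m^5 + 7500m^4 + 9000m^3 + 5325m^2 + 1531m + 165)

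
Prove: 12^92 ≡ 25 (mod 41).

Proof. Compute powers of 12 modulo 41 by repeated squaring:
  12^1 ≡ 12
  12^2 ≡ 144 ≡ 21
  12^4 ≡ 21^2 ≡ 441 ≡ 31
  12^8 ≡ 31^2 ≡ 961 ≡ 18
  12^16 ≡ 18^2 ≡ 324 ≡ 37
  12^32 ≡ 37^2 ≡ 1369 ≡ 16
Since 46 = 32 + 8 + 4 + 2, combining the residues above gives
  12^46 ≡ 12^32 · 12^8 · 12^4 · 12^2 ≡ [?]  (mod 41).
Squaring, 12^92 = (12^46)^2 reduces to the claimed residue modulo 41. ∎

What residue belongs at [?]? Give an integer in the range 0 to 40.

36

Multiply the listed residues: 16 · 18 · 31 · 21 = 288 → 8928 → 187488.
Reducing modulo 41: 187488 = 4572·41 + 36, so 12^46 ≡ 36.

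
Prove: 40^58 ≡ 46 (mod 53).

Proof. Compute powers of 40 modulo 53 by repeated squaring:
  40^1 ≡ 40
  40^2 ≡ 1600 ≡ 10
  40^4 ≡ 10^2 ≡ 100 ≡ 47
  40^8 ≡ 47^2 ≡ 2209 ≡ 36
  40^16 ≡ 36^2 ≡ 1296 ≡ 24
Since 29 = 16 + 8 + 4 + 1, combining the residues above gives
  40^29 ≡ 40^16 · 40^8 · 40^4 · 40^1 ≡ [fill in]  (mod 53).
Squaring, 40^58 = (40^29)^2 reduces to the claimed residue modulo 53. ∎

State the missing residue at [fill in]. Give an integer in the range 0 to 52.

40^16 · 40^8 · 40^4 · 40^1 ≡ 24 · 36 · 47 · 40 = 1624320.
1624320 mod 53 = 29, so 40^29 ≡ 29 (mod 53).

29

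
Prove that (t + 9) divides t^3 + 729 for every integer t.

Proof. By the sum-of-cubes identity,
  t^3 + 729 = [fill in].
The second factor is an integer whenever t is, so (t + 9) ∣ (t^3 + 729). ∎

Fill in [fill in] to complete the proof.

(t + 9)(t^2 - 9t + 81)

Polynomial division of t^3 + 729 by t + 9 leaves remainder 0 and quotient t^2 - 9t + 81.
Hence t^3 + 729 = (t + 9)(t^2 - 9t + 81).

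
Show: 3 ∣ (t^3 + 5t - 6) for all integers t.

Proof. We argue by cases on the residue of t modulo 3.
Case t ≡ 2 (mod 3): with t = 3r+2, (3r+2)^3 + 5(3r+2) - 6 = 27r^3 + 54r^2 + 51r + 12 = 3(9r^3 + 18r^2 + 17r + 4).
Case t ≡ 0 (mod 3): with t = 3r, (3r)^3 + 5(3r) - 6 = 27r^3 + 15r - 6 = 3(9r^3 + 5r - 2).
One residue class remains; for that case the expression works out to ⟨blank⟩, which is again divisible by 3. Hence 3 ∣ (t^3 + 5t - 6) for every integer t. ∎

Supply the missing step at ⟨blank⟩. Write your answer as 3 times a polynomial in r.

Only t ≡ 1 (mod 3) is unaccounted for. Put t = 3r+1:
(3r+1)^3 + 5(3r+1) - 6 expands to 27r^3 + 27r^2 + 24r,
and factoring out 3 leaves 3(9r^3 + 9r^2 + 8r).

3(9r^3 + 9r^2 + 8r)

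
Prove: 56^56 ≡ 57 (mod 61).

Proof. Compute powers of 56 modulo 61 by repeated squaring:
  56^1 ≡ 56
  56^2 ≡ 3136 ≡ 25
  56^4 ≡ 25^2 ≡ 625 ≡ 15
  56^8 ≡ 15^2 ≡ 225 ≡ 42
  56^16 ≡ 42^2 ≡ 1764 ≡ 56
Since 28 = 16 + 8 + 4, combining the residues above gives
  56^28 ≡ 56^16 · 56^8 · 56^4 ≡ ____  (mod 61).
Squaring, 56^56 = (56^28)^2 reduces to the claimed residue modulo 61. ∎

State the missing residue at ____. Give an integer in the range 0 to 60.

22

Multiply the listed residues: 56 · 42 · 15 = 2352 → 35280.
Reducing modulo 61: 35280 = 578·61 + 22, so 56^28 ≡ 22.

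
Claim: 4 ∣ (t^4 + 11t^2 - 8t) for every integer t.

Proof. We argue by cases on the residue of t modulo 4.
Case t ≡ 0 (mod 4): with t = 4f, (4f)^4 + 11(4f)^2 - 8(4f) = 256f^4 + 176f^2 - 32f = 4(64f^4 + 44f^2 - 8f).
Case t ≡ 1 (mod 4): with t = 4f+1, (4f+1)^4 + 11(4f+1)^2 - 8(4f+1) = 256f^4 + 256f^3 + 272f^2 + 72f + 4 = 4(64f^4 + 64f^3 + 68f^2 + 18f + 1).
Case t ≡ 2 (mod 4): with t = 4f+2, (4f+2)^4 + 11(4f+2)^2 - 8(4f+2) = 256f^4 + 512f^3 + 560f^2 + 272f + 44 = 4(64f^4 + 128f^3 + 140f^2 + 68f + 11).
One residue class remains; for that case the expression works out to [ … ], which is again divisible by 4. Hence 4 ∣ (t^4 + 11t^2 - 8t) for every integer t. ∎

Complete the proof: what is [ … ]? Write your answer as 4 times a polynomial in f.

Only t ≡ 3 (mod 4) is unaccounted for. Put t = 4f+3:
(4f+3)^4 + 11(4f+3)^2 - 8(4f+3) expands to 256f^4 + 768f^3 + 1040f^2 + 664f + 156,
and factoring out 4 leaves 4(64f^4 + 192f^3 + 260f^2 + 166f + 39).

4(64f^4 + 192f^3 + 260f^2 + 166f + 39)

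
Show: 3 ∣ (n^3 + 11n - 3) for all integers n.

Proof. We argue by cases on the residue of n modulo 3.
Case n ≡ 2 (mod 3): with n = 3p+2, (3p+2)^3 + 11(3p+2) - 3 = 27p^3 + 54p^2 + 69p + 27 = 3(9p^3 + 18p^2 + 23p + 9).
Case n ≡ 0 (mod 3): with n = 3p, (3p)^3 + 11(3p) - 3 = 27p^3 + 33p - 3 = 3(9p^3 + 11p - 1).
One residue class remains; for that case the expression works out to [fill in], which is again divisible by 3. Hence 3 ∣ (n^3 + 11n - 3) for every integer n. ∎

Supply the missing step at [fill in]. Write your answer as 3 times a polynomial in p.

The residues treated are {2, 0}, so the missing case is n ≡ 1 (mod 3); write n = 3p+1.
Then (3p+1)^3 + 11(3p+1) - 3 = 27p^3 + 27p^2 + 42p + 9 = 3(9p^3 + 9p^2 + 14p + 3).

3(9p^3 + 9p^2 + 14p + 3)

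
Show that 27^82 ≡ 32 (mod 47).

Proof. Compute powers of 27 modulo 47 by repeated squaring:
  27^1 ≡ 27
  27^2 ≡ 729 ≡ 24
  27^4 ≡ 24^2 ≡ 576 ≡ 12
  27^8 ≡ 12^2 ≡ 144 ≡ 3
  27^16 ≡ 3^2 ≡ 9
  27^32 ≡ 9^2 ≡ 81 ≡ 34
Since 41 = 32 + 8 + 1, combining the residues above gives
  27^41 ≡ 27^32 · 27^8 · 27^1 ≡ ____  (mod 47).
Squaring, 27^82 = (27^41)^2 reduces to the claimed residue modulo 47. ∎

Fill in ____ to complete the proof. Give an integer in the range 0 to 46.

28

27^32 · 27^8 · 27^1 ≡ 34 · 3 · 27 = 2754.
2754 mod 47 = 28, so 27^41 ≡ 28 (mod 47).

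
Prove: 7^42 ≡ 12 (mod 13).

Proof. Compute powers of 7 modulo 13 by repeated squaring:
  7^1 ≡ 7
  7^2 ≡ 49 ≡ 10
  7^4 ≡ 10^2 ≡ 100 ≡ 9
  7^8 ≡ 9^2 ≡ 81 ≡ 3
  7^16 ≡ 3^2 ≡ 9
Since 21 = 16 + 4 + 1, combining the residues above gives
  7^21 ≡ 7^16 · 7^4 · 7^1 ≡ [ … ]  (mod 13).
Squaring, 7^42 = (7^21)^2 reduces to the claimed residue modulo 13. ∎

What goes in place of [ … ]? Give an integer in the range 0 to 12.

8

Multiply the listed residues: 9 · 9 · 7 = 81 → 567.
Reducing modulo 13: 567 = 43·13 + 8, so 7^21 ≡ 8.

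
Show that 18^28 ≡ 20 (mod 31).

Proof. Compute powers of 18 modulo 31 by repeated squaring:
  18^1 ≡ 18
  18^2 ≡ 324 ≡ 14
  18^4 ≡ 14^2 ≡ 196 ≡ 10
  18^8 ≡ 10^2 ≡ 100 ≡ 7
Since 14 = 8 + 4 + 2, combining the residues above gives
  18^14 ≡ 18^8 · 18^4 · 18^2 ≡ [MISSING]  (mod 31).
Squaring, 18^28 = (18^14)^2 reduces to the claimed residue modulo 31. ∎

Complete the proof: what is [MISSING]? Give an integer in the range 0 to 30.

Multiply the listed residues: 7 · 10 · 14 = 70 → 980.
Reducing modulo 31: 980 = 31·31 + 19, so 18^14 ≡ 19.

19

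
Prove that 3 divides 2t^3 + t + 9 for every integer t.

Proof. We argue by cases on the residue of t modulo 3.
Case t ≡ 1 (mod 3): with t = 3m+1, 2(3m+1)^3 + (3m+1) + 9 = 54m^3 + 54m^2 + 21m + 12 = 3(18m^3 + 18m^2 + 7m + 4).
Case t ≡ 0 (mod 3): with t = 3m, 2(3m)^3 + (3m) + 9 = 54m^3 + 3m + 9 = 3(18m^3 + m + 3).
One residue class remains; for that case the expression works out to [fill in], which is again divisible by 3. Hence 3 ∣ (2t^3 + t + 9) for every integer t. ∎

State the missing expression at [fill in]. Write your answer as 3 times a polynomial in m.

3(18m^3 + 36m^2 + 25m + 9)

Only t ≡ 2 (mod 3) is unaccounted for. Put t = 3m+2:
2(3m+2)^3 + (3m+2) + 9 expands to 54m^3 + 108m^2 + 75m + 27,
and factoring out 3 leaves 3(18m^3 + 36m^2 + 25m + 9).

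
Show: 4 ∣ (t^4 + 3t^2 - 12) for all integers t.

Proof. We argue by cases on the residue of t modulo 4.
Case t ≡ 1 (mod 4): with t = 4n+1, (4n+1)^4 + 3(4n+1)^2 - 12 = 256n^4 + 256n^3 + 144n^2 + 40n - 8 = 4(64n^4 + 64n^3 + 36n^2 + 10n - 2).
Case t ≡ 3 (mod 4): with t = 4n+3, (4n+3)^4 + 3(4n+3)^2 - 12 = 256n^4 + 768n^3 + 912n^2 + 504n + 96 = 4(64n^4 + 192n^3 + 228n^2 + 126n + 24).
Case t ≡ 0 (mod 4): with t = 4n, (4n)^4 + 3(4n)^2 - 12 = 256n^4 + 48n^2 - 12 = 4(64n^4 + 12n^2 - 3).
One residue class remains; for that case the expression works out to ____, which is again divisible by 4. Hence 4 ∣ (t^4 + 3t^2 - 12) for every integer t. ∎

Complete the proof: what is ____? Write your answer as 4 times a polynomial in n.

4(64n^4 + 128n^3 + 108n^2 + 44n + 4)

Only t ≡ 2 (mod 4) is unaccounted for. Put t = 4n+2:
(4n+2)^4 + 3(4n+2)^2 - 12 expands to 256n^4 + 512n^3 + 432n^2 + 176n + 16,
and factoring out 4 leaves 4(64n^4 + 128n^3 + 108n^2 + 44n + 4).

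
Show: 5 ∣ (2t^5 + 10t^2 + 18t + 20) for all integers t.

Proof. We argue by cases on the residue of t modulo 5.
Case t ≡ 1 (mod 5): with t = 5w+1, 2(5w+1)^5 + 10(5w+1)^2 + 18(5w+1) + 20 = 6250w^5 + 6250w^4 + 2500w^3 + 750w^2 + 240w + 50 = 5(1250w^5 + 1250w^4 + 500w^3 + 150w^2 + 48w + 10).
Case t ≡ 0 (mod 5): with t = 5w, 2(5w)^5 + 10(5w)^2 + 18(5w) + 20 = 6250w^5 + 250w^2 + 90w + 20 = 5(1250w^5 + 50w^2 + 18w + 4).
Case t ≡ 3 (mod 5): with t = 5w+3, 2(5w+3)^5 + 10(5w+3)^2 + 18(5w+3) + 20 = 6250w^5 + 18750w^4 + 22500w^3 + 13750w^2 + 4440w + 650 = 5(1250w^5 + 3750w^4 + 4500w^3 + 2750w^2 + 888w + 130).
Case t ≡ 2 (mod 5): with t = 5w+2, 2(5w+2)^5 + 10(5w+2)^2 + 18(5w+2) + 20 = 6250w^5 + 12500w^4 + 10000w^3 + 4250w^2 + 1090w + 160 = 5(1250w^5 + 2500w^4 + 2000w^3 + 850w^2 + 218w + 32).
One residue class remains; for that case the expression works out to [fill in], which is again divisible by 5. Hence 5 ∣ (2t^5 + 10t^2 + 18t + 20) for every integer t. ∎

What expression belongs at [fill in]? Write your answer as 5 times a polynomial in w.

5(1250w^5 + 5000w^4 + 8000w^3 + 6450w^2 + 2658w + 460)

Only t ≡ 4 (mod 5) is unaccounted for. Put t = 5w+4:
2(5w+4)^5 + 10(5w+4)^2 + 18(5w+4) + 20 expands to 6250w^5 + 25000w^4 + 40000w^3 + 32250w^2 + 13290w + 2300,
and factoring out 5 leaves 5(1250w^5 + 5000w^4 + 8000w^3 + 6450w^2 + 2658w + 460).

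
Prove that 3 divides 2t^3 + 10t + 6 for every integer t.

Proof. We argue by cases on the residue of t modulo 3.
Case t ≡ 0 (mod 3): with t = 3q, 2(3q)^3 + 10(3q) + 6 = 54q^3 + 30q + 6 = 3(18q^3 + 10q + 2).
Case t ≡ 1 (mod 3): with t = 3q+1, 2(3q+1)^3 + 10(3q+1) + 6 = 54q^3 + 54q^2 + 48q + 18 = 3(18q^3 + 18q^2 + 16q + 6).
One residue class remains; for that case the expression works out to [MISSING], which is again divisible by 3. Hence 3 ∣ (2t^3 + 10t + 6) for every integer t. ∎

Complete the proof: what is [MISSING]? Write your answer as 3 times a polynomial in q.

Only t ≡ 2 (mod 3) is unaccounted for. Put t = 3q+2:
2(3q+2)^3 + 10(3q+2) + 6 expands to 54q^3 + 108q^2 + 102q + 42,
and factoring out 3 leaves 3(18q^3 + 36q^2 + 34q + 14).

3(18q^3 + 36q^2 + 34q + 14)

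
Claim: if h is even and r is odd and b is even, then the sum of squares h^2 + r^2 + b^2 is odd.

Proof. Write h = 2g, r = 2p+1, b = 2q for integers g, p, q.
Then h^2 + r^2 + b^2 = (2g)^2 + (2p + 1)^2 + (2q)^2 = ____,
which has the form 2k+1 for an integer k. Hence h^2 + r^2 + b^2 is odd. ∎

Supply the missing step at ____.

2(2g^2 + 2p^2 + 2p + 2q^2) + 1

(2g)^2 + (2p + 1)^2 + (2q)^2 = 4g^2 + 4p^2 + 4p + 4q^2 + 1
= 2(2g^2 + 2p^2 + 2p + 2q^2) + 1.
Since 2g^2 + 2p^2 + 2p + 2q^2 is an integer, the sum of squares is of the form 2k+1 for an integer k.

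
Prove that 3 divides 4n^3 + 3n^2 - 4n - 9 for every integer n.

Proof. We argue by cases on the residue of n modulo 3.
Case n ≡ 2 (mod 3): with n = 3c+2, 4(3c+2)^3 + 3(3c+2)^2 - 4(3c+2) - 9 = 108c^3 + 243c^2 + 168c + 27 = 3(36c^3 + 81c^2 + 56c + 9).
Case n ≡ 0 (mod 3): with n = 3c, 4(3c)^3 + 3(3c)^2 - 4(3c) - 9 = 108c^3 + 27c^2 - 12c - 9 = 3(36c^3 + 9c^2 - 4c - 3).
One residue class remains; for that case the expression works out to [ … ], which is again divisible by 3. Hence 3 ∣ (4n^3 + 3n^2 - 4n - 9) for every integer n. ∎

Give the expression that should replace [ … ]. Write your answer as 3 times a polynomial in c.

3(36c^3 + 45c^2 + 14c - 2)

The residues treated are {2, 0}, so the missing case is n ≡ 1 (mod 3); write n = 3c+1.
Then 4(3c+1)^3 + 3(3c+1)^2 - 4(3c+1) - 9 = 108c^3 + 135c^2 + 42c - 6 = 3(36c^3 + 45c^2 + 14c - 2).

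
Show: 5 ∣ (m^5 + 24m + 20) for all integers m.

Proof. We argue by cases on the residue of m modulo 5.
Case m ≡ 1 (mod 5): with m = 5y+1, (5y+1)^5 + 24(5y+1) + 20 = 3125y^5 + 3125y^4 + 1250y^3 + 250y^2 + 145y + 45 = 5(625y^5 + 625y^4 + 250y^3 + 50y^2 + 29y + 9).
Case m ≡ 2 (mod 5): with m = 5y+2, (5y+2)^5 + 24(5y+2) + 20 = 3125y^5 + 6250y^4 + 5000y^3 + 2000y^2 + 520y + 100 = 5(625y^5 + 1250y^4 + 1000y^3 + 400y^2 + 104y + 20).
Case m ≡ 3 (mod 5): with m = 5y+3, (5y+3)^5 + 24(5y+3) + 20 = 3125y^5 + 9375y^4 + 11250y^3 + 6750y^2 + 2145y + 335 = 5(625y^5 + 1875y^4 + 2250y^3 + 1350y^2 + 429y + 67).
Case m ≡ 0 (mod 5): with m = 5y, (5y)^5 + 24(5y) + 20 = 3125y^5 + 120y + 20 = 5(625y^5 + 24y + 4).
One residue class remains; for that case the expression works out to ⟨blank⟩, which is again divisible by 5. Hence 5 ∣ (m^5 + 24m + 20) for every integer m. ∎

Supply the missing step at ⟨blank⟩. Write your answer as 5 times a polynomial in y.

5(625y^5 + 2500y^4 + 4000y^3 + 3200y^2 + 1304y + 228)

The residues treated are {1, 2, 3, 0}, so the missing case is m ≡ 4 (mod 5); write m = 5y+4.
Then (5y+4)^5 + 24(5y+4) + 20 = 3125y^5 + 12500y^4 + 20000y^3 + 16000y^2 + 6520y + 1140 = 5(625y^5 + 2500y^4 + 4000y^3 + 3200y^2 + 1304y + 228).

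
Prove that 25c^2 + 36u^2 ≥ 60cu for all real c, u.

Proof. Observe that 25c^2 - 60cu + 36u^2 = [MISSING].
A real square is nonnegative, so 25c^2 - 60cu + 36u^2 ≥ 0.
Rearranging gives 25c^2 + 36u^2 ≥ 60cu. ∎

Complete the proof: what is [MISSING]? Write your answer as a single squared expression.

(5c - 6u)^2

The leading and trailing coefficients are 5^2 and 6^2, and 60 = 2·5·6, so the trinomial is (5c - 6u)^2.
Hence 25c^2 - 60cu + 36u^2 ≥ 0.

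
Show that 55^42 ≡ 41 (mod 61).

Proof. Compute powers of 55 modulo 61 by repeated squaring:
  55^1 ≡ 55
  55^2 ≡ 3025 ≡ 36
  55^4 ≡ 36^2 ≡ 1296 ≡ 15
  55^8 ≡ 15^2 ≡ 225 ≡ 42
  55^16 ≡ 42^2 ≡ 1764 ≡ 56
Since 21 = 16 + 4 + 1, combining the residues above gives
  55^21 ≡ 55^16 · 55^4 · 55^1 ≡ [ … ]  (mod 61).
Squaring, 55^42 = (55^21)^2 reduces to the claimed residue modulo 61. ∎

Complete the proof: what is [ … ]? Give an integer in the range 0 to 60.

Multiply the listed residues: 56 · 15 · 55 = 840 → 46200.
Reducing modulo 61: 46200 = 757·61 + 23, so 55^21 ≡ 23.

23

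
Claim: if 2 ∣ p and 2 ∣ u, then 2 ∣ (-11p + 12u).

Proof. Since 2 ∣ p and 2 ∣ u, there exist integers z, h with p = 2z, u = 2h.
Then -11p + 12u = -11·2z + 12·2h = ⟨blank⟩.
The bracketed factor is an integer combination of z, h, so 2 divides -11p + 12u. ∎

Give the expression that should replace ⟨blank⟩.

2(12h - 11z)

Pull the common 2 out of every term: -11·2z + 12·2h = 2(12h - 11z).
12h - 11z is an integer, which exhibits the divisibility.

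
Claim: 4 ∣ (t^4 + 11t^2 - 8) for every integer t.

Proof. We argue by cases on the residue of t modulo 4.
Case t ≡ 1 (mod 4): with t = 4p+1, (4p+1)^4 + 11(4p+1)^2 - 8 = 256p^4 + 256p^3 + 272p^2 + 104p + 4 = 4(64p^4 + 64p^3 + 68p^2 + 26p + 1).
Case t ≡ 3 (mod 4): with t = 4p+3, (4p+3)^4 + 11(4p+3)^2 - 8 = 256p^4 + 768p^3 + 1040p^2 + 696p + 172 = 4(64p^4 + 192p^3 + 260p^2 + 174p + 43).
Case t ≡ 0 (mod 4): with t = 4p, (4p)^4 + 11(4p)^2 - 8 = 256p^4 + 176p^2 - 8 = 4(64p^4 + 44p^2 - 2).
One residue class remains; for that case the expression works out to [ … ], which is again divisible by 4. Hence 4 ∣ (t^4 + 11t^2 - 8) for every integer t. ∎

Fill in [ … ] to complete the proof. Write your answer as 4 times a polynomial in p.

The residues treated are {1, 3, 0}, so the missing case is t ≡ 2 (mod 4); write t = 4p+2.
Then (4p+2)^4 + 11(4p+2)^2 - 8 = 256p^4 + 512p^3 + 560p^2 + 304p + 52 = 4(64p^4 + 128p^3 + 140p^2 + 76p + 13).

4(64p^4 + 128p^3 + 140p^2 + 76p + 13)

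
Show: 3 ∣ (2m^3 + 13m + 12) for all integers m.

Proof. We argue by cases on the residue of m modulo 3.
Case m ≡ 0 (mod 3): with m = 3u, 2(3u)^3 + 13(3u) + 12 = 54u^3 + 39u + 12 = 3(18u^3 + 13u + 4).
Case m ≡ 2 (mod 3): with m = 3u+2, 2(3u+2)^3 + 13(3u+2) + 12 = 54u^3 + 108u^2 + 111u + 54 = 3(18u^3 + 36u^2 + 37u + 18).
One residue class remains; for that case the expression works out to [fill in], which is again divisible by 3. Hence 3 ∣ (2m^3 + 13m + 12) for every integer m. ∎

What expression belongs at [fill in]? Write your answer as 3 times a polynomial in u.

3(18u^3 + 18u^2 + 19u + 9)

The residues treated are {0, 2}, so the missing case is m ≡ 1 (mod 3); write m = 3u+1.
Then 2(3u+1)^3 + 13(3u+1) + 12 = 54u^3 + 54u^2 + 57u + 27 = 3(18u^3 + 18u^2 + 19u + 9).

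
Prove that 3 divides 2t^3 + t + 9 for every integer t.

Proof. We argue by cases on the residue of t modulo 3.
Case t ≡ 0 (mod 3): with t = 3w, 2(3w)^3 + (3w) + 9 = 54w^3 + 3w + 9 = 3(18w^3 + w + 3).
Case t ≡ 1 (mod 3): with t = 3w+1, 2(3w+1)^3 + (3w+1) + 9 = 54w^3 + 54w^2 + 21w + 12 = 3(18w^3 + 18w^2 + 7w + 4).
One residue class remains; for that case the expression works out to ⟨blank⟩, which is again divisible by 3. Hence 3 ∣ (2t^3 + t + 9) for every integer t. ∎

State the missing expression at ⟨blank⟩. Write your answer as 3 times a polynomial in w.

Only t ≡ 2 (mod 3) is unaccounted for. Put t = 3w+2:
2(3w+2)^3 + (3w+2) + 9 expands to 54w^3 + 108w^2 + 75w + 27,
and factoring out 3 leaves 3(18w^3 + 36w^2 + 25w + 9).

3(18w^3 + 36w^2 + 25w + 9)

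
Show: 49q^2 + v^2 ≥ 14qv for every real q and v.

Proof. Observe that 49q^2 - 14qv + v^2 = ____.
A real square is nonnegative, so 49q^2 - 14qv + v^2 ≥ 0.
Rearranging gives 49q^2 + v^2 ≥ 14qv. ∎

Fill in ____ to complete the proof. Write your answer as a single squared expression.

(7q - v)^2

The leading and trailing coefficients are 7^2 and 1^2, and 14 = 2·7·1, so the trinomial is (7q - v)^2.
Hence 49q^2 - 14qv + v^2 ≥ 0.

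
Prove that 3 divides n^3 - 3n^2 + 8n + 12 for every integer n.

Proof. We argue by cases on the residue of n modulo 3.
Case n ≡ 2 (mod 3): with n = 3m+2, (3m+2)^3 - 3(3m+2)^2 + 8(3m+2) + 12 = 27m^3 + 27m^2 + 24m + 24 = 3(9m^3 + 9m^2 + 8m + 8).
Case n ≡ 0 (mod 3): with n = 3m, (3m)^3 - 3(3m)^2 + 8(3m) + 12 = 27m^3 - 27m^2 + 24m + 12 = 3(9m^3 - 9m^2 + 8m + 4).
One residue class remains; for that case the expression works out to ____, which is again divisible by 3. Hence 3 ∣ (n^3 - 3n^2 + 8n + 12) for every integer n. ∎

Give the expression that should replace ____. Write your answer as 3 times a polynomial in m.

3(9m^3 + 5m + 6)

Only n ≡ 1 (mod 3) is unaccounted for. Put n = 3m+1:
(3m+1)^3 - 3(3m+1)^2 + 8(3m+1) + 12 expands to 27m^3 + 15m + 18,
and factoring out 3 leaves 3(9m^3 + 5m + 6).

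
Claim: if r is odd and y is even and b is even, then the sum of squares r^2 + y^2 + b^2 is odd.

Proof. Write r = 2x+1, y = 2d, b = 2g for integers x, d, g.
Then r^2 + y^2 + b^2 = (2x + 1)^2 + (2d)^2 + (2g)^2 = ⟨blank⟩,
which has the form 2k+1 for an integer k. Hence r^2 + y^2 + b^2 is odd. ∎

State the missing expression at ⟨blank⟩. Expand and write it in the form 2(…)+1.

2(2d^2 + 2g^2 + 2x^2 + 2x) + 1

Expanding: (2x + 1)^2 + (2d)^2 + (2g)^2 = 4d^2 + 4g^2 + 4x^2 + 4x + 1.
Every term except the constant is even, so this is 2(2d^2 + 2g^2 + 2x^2 + 2x) + 1,
and 2d^2 + 2g^2 + 2x^2 + 2x ∈ ℤ gives the required form.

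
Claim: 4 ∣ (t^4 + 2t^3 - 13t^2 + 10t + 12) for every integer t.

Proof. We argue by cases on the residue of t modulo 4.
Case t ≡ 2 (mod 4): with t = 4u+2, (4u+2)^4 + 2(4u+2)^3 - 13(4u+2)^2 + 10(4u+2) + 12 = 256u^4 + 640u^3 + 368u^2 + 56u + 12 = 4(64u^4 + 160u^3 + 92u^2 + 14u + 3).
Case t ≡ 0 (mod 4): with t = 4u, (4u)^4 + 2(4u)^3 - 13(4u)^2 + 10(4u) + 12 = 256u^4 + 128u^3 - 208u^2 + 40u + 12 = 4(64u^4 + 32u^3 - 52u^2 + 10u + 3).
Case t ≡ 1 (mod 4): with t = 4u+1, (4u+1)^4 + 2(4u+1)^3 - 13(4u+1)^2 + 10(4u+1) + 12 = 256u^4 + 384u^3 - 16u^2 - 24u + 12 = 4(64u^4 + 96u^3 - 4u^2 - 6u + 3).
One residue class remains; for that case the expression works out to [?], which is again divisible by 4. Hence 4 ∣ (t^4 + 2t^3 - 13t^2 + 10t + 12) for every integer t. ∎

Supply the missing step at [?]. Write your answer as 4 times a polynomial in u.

The residues treated are {2, 0, 1}, so the missing case is t ≡ 3 (mod 4); write t = 4u+3.
Then (4u+3)^4 + 2(4u+3)^3 - 13(4u+3)^2 + 10(4u+3) + 12 = 256u^4 + 896u^3 + 944u^2 + 376u + 60 = 4(64u^4 + 224u^3 + 236u^2 + 94u + 15).

4(64u^4 + 224u^3 + 236u^2 + 94u + 15)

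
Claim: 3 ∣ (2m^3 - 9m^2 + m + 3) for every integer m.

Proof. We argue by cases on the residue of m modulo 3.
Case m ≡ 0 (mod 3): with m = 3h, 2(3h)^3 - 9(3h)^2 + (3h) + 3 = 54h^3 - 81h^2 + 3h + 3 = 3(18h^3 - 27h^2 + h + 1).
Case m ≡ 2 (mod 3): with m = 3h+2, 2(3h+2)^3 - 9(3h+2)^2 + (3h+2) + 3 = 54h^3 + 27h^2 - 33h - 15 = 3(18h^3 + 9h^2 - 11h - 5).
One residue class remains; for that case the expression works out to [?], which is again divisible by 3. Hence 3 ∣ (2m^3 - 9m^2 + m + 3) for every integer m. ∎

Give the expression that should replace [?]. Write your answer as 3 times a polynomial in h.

Only m ≡ 1 (mod 3) is unaccounted for. Put m = 3h+1:
2(3h+1)^3 - 9(3h+1)^2 + (3h+1) + 3 expands to 54h^3 - 27h^2 - 33h - 3,
and factoring out 3 leaves 3(18h^3 - 9h^2 - 11h - 1).

3(18h^3 - 9h^2 - 11h - 1)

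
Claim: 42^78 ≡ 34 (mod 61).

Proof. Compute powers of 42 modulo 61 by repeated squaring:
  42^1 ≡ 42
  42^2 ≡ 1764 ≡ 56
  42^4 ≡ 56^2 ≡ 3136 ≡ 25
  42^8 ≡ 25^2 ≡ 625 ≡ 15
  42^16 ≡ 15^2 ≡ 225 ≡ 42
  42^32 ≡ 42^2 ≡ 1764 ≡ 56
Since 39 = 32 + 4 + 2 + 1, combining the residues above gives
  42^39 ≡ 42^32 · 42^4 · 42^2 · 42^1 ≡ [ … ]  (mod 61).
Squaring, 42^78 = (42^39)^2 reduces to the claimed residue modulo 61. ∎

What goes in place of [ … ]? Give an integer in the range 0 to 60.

Multiply the listed residues: 56 · 25 · 56 · 42 = 1400 → 78400 → 3292800.
Reducing modulo 61: 3292800 = 53980·61 + 20, so 42^39 ≡ 20.

20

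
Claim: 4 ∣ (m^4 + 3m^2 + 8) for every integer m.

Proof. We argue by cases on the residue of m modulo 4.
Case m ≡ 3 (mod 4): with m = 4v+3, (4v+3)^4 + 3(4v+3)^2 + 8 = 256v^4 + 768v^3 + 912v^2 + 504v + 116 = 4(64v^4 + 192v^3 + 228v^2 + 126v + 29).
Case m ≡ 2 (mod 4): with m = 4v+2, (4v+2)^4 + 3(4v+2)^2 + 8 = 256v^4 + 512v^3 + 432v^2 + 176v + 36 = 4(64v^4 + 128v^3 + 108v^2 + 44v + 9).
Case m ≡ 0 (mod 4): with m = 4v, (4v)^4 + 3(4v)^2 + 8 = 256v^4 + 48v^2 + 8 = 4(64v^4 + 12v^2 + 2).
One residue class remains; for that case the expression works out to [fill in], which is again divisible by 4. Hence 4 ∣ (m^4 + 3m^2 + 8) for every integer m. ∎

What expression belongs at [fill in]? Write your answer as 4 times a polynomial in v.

4(64v^4 + 64v^3 + 36v^2 + 10v + 3)

Only m ≡ 1 (mod 4) is unaccounted for. Put m = 4v+1:
(4v+1)^4 + 3(4v+1)^2 + 8 expands to 256v^4 + 256v^3 + 144v^2 + 40v + 12,
and factoring out 4 leaves 4(64v^4 + 64v^3 + 36v^2 + 10v + 3).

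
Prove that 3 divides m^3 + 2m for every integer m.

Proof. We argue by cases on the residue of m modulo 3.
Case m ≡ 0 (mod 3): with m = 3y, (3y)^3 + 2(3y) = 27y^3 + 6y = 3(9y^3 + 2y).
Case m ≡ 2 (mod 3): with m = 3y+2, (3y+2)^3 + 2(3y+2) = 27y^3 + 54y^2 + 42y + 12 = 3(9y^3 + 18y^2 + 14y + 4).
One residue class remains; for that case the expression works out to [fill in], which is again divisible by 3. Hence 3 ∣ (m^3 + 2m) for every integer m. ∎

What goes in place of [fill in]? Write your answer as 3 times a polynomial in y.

3(9y^3 + 9y^2 + 5y + 1)

Only m ≡ 1 (mod 3) is unaccounted for. Put m = 3y+1:
(3y+1)^3 + 2(3y+1) expands to 27y^3 + 27y^2 + 15y + 3,
and factoring out 3 leaves 3(9y^3 + 9y^2 + 5y + 1).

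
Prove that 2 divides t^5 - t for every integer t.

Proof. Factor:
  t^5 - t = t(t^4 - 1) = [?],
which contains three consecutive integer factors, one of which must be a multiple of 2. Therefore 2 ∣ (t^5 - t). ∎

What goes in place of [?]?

t^4 - 1 = (t^2 - 1)(t^2 + 1), and t^2 - 1 = (t-1)(t+1).
So t(t^4 - 1) = (t - 1)t(t + 1)(t^2 + 1).

(t - 1)t(t + 1)(t^2 + 1)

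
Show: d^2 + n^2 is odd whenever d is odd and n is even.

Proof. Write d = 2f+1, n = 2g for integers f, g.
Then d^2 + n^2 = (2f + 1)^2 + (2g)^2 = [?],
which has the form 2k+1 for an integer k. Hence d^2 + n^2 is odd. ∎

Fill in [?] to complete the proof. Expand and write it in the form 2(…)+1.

2(2f^2 + 2f + 2g^2) + 1

Expanding: (2f + 1)^2 + (2g)^2 = 4f^2 + 4f + 4g^2 + 1.
Every term except the constant is even, so this is 2(2f^2 + 2f + 2g^2) + 1,
and 2f^2 + 2f + 2g^2 ∈ ℤ gives the required form.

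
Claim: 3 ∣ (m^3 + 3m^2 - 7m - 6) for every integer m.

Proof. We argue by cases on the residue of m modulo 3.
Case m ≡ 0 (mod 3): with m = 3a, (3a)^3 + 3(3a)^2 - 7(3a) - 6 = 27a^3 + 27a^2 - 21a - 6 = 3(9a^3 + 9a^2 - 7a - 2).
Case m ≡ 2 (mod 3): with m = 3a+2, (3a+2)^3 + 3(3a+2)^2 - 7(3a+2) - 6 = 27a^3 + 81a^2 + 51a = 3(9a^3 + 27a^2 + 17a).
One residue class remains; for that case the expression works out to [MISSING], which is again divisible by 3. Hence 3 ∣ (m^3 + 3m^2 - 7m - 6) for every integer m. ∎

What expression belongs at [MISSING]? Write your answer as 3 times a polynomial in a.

3(9a^3 + 18a^2 + 2a - 3)

Only m ≡ 1 (mod 3) is unaccounted for. Put m = 3a+1:
(3a+1)^3 + 3(3a+1)^2 - 7(3a+1) - 6 expands to 27a^3 + 54a^2 + 6a - 9,
and factoring out 3 leaves 3(9a^3 + 18a^2 + 2a - 3).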